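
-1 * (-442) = 442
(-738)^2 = 544644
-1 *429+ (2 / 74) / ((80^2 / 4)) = -25396799 / 59200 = -429.00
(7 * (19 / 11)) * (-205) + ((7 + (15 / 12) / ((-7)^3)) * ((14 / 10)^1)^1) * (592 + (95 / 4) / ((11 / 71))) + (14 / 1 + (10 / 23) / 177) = 848823826177 / 175541520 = 4835.46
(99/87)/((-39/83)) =-913/377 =-2.42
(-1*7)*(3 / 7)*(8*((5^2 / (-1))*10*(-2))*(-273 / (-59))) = -3276000 / 59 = -55525.42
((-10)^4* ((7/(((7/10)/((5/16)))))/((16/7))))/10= 21875/16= 1367.19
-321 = -321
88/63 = 1.40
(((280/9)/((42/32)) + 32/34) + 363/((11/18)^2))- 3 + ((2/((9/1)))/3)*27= 457001/459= 995.64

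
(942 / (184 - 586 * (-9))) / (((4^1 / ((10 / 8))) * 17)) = 2355 / 742288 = 0.00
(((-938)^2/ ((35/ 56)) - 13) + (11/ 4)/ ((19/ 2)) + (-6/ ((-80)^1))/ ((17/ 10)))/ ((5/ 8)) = 2252380.37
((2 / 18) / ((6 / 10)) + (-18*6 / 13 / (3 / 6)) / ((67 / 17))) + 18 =328517 / 23517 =13.97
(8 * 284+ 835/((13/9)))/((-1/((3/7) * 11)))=-174669/13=-13436.08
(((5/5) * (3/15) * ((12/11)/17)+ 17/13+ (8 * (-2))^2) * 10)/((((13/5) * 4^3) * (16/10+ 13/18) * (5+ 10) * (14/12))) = 140747895/369881512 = 0.38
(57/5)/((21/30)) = 16.29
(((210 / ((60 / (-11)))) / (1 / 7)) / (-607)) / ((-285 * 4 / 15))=-539 / 92264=-0.01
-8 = -8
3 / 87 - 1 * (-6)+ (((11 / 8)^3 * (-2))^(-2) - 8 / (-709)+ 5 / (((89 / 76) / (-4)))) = -35646822111773 / 3241830849169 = -11.00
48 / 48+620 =621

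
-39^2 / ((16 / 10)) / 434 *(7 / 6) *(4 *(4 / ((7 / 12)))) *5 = -76050 / 217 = -350.46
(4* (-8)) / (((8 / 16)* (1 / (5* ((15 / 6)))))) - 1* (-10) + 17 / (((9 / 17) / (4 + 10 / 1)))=-3064 / 9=-340.44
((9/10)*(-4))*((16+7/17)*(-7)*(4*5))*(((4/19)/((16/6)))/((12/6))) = 105462/323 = 326.51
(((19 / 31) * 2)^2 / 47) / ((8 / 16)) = 2888 / 45167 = 0.06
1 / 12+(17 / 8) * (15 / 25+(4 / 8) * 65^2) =1077701 / 240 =4490.42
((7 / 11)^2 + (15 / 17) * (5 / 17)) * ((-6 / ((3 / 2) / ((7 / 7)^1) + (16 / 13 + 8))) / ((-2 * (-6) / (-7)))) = 2114476 / 9756351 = 0.22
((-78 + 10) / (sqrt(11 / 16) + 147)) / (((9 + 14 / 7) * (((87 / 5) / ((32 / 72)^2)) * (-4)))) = 1066240 / 8933394987 - 5440 * sqrt(11) / 26800184961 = 0.00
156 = 156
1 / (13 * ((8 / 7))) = 7 / 104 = 0.07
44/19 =2.32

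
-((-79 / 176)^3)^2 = -243087455521 / 29721861554176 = -0.01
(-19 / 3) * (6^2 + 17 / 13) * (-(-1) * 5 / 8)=-46075 / 312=-147.68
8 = 8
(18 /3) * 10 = 60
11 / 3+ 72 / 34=295 / 51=5.78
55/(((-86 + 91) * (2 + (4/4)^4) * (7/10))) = 110/21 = 5.24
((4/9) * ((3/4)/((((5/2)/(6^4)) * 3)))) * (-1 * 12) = -3456/5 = -691.20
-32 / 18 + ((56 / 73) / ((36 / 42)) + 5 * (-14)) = -46570 / 657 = -70.88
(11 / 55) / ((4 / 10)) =1 / 2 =0.50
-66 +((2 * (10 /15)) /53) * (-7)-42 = -108.18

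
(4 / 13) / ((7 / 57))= 228 / 91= 2.51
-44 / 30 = -1.47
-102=-102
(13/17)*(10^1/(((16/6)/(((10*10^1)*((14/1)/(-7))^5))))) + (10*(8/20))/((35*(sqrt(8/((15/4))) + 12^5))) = -31693950809481696/3453827973001 - sqrt(30)/2031663513530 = -9176.47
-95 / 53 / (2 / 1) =-0.90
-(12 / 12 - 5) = 4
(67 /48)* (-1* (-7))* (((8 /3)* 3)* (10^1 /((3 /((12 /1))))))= 9380 /3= 3126.67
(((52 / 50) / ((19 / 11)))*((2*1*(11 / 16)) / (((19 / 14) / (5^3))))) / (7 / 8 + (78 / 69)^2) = 116496380 / 3289071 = 35.42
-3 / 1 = -3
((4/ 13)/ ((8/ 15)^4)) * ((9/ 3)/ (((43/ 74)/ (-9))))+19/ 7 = -348582673/ 2003456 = -173.99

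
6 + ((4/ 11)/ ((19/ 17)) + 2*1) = 1740/ 209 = 8.33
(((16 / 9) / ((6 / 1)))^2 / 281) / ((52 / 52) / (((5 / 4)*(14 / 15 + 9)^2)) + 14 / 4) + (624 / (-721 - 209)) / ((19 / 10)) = -6635338772272 / 18794232653787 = -0.35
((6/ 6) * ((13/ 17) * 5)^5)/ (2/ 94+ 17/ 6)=65440391250/ 228596977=286.27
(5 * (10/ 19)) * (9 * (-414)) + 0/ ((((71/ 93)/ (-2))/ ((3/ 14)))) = -186300/ 19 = -9805.26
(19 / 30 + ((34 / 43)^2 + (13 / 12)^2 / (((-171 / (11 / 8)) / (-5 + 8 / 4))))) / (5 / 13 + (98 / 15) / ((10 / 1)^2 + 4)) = 10155574507 / 3531087072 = 2.88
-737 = -737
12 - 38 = -26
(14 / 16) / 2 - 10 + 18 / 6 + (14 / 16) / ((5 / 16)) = -301 / 80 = -3.76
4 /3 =1.33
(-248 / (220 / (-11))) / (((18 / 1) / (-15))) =-31 / 3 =-10.33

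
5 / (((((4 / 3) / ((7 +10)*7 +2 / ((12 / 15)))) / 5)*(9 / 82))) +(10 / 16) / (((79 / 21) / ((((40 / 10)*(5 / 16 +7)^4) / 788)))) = 169380176142105 / 8159494144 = 20758.66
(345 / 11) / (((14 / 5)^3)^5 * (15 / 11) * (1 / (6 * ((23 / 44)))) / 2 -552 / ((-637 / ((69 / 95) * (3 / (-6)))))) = 586165191650390625 / 20711241384389425755292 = 0.00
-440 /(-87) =440 /87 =5.06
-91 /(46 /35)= -3185 /46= -69.24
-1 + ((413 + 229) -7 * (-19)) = 774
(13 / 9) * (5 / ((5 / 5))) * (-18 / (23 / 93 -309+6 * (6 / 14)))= 42315 / 99662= 0.42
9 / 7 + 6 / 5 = 87 / 35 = 2.49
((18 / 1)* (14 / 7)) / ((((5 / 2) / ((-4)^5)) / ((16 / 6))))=-196608 / 5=-39321.60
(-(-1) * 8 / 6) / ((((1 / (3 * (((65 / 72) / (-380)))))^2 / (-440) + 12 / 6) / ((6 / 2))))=-18590 / 198641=-0.09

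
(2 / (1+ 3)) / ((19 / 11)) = 11 / 38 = 0.29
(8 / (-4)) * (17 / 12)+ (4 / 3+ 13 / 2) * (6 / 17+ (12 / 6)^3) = 6385 / 102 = 62.60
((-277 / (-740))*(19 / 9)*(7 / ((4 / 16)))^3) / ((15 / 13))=15034.37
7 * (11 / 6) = 77 / 6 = 12.83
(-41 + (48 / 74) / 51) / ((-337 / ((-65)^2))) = 108924725 / 211973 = 513.86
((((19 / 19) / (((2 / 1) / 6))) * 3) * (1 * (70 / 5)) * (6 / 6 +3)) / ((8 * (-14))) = -9 / 2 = -4.50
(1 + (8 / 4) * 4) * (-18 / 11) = -14.73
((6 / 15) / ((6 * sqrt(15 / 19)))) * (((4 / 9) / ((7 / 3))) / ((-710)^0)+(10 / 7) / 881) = 3554 * sqrt(285) / 4162725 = 0.01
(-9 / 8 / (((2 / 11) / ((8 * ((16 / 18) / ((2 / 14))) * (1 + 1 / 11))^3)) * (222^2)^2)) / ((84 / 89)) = -71450624 / 165317867649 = -0.00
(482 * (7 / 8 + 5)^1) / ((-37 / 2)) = -11327 / 74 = -153.07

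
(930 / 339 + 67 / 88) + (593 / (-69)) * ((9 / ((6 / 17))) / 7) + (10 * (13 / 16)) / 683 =-3798562181 / 136684009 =-27.79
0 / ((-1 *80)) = 0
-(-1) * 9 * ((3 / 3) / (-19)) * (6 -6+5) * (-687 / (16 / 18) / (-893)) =-278235 / 135736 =-2.05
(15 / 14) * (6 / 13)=0.49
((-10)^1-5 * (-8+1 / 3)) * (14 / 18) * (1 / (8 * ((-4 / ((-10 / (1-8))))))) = -425 / 432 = -0.98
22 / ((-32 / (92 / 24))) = -253 / 96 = -2.64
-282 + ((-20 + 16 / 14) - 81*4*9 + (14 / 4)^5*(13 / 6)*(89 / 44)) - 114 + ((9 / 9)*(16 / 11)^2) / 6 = -223053683 / 216832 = -1028.69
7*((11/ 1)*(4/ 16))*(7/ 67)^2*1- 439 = -438.79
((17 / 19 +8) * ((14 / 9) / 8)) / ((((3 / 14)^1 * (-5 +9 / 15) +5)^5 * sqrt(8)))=62133378125 * sqrt(2) / 157963888138752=0.00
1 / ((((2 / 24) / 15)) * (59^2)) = 180 / 3481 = 0.05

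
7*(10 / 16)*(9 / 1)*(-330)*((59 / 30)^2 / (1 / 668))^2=-26021463231533 / 300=-86738210771.78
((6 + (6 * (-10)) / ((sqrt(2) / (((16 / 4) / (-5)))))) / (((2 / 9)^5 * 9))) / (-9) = -2187 * sqrt(2) / 4 - 2187 / 16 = -909.91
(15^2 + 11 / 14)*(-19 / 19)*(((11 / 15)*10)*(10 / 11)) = -31610 / 21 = -1505.24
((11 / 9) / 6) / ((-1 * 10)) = -11 / 540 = -0.02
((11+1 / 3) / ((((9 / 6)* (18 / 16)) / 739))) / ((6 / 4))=804032 / 243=3308.77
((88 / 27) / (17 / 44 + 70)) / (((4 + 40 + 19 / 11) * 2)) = 21296 / 42060357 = 0.00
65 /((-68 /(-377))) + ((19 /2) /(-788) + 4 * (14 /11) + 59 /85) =539530169 /1473560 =366.14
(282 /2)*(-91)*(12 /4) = -38493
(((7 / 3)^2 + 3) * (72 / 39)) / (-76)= -8 / 39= -0.21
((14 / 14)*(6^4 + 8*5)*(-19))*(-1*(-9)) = -228456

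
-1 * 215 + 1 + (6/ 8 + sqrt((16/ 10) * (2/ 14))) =-853/ 4 + 2 * sqrt(70)/ 35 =-212.77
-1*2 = -2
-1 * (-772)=772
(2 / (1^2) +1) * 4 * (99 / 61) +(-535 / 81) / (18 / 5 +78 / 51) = 39181433 / 2154276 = 18.19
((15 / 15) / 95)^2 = 1 / 9025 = 0.00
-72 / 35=-2.06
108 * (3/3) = 108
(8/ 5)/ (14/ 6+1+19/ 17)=408/ 1135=0.36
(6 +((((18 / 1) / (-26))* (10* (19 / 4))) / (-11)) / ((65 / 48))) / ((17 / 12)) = 183096 / 31603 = 5.79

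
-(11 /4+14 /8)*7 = -63 /2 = -31.50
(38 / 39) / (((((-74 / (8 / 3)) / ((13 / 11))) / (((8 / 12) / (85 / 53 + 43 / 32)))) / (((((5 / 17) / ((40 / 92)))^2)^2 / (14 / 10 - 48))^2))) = -3942958108898350 / 20803888774953394224939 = -0.00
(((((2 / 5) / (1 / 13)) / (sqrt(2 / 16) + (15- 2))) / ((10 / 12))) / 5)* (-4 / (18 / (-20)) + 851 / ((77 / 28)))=168059008 / 5572875- 3231904* sqrt(2) / 5572875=29.34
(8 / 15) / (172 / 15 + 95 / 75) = 8 / 191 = 0.04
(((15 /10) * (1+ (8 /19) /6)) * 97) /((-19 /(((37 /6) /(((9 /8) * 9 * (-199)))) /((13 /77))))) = 33715066 /226939401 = 0.15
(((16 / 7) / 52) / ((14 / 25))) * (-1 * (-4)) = 200 / 637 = 0.31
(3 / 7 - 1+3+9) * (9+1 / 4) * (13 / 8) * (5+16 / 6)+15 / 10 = 27689 / 21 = 1318.52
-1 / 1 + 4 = 3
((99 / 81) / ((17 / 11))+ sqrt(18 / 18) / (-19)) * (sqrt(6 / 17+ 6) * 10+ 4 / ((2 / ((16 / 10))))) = 20.97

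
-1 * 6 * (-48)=288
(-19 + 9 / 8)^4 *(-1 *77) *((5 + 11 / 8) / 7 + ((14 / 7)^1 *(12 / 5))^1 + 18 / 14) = -54998561.65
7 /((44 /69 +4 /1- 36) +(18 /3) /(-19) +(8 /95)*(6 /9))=-0.22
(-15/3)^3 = -125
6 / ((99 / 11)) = 2 / 3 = 0.67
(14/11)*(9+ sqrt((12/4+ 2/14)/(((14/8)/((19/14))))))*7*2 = 8*sqrt(1463)/11+ 1764/11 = 188.18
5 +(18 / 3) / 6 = 6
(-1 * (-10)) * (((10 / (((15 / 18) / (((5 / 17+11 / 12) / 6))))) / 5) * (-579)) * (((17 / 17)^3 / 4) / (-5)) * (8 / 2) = 47671 / 85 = 560.84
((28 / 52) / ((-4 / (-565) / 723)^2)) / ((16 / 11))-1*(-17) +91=12848849066349 / 3328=3860832051.19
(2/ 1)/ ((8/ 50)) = 25/ 2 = 12.50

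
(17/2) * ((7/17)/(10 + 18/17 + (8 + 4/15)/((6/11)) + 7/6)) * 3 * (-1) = -0.38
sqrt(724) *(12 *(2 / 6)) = 8 *sqrt(181) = 107.63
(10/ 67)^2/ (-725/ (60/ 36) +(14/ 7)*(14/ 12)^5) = -388800/ 7516709297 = -0.00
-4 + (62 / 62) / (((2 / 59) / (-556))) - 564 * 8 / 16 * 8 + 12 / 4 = -18659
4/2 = 2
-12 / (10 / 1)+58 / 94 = -137 / 235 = -0.58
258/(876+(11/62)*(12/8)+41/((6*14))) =167958/570767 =0.29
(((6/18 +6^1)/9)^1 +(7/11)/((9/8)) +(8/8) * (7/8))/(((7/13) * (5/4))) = 13247/4158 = 3.19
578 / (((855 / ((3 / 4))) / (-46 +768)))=5491 / 15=366.07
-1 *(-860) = 860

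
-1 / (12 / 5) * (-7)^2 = -245 / 12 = -20.42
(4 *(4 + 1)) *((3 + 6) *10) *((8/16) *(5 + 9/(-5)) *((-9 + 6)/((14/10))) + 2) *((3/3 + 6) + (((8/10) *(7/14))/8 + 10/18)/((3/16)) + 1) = -606400/21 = -28876.19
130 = 130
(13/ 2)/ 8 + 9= 157/ 16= 9.81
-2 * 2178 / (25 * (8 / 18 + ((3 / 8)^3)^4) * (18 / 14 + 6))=-6286182853902336 / 116825143213025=-53.81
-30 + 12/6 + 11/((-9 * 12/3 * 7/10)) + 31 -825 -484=-164611/126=-1306.44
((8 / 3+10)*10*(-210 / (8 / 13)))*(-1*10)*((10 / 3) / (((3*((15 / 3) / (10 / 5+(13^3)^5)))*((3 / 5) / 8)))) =590002726809086148740000 / 9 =65555858534342905415555.56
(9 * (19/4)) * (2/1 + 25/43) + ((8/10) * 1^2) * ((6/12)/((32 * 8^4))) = 1554923563/14090240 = 110.35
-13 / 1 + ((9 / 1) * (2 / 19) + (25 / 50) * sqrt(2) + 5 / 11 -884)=-187180 / 209 + sqrt(2) / 2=-894.89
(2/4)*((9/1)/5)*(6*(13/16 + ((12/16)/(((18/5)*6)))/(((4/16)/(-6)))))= -9/80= -0.11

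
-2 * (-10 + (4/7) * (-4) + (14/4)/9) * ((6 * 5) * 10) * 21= 149900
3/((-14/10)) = -2.14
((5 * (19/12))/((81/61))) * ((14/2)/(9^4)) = 40565/6377292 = 0.01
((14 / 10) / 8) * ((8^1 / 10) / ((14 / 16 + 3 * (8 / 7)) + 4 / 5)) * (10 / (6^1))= 196 / 4287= 0.05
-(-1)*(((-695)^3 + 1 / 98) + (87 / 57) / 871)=-544442783160359 / 1621802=-335702374.99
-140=-140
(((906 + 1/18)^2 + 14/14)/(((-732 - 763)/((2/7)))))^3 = -150541268232268930859081/38980977788339496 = -3861916.16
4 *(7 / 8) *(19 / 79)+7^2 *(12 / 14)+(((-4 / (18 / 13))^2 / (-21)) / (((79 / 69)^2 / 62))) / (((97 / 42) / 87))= -2416275427 / 3632262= -665.23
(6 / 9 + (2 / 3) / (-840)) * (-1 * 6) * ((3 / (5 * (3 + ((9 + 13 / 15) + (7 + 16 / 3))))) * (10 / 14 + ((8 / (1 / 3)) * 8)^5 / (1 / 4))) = -99279483833.01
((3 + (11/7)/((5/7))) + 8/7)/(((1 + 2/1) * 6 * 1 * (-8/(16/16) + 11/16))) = -0.05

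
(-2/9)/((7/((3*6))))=-0.57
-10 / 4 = -5 / 2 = -2.50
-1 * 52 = -52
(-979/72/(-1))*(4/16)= 979/288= 3.40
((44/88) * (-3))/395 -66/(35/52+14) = -2713569/602770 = -4.50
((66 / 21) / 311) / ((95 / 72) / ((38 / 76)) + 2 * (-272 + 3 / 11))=-8712 / 466232851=-0.00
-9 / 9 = -1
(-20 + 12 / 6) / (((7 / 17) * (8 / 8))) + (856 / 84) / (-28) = -12959 / 294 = -44.08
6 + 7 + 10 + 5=28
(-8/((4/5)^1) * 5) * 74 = -3700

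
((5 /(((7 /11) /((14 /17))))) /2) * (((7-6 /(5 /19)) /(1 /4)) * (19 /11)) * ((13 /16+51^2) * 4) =-62485129 /17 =-3675595.82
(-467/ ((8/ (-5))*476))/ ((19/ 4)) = 2335/ 18088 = 0.13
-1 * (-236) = 236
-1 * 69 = -69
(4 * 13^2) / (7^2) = 13.80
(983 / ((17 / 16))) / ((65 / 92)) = 1446976 / 1105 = 1309.48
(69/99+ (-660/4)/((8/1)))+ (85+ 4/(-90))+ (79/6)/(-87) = 7450381/114840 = 64.88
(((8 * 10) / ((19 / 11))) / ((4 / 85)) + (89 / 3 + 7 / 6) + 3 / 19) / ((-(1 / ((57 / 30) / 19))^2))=-115733 / 11400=-10.15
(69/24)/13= 23/104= 0.22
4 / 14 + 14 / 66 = 115 / 231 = 0.50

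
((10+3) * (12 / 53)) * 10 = 1560 / 53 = 29.43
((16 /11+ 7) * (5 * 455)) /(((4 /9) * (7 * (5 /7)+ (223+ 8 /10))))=732375 /3872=189.15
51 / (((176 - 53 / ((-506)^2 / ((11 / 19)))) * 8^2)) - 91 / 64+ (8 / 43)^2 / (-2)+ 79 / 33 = 17151577880443 / 17879535225024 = 0.96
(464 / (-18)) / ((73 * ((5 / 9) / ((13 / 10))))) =-1508 / 1825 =-0.83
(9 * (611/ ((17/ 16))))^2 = 7741184256/ 289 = 26786104.69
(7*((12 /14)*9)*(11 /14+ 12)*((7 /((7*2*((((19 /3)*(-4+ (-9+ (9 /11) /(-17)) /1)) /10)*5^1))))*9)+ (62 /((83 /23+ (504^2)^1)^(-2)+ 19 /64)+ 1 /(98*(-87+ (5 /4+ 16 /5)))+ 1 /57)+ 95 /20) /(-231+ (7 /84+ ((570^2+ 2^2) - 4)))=0.00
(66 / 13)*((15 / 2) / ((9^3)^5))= 55 / 297398301914493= 0.00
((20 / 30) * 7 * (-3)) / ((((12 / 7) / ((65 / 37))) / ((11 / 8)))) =-35035 / 1776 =-19.73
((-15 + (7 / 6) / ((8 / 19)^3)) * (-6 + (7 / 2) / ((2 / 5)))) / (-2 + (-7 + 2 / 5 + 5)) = -106315 / 221184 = -0.48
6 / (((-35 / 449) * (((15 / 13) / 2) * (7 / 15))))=-70044 / 245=-285.89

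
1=1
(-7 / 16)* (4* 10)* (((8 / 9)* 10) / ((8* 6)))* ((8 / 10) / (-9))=70 / 243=0.29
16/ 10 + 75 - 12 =323/ 5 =64.60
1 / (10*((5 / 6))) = 3 / 25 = 0.12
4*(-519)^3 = -559193436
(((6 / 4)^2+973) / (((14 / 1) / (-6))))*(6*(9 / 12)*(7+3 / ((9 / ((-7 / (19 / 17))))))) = -175545 / 19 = -9239.21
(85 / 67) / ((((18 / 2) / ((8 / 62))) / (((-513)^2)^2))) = 2616410407860 / 2077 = 1259706503.54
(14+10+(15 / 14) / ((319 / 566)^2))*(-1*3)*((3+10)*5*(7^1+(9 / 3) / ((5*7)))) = -188589666096 / 4986289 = -37821.65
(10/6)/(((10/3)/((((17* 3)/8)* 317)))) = 16167/16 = 1010.44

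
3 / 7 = 0.43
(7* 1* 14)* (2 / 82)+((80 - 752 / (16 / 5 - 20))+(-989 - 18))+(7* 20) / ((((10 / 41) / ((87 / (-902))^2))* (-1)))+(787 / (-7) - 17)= -30201071 / 29766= -1014.62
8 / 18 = 4 / 9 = 0.44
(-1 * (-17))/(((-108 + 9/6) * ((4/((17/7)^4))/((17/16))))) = -24137569/16365216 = -1.47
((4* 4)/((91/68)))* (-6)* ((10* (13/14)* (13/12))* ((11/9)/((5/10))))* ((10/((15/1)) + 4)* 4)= -6223360/189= -32927.83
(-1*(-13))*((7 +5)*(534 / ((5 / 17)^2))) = 24074856 / 25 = 962994.24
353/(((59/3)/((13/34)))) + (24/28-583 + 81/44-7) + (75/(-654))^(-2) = -97388413949/193077500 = -504.40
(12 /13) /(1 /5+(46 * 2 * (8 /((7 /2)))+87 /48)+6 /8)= 2240 /516997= 0.00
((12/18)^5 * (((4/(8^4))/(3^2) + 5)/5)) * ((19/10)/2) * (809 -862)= -46403567/6998400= -6.63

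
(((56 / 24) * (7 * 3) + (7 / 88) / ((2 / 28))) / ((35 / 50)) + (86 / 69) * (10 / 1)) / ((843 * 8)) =127595 / 10237392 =0.01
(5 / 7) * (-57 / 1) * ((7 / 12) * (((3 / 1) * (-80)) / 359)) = 5700 / 359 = 15.88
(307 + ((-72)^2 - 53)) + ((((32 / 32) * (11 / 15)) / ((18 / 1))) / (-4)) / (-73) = 428731931 / 78840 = 5438.00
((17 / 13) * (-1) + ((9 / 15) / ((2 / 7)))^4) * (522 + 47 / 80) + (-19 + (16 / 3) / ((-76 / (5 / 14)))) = 39259055385229 / 4149600000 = 9460.93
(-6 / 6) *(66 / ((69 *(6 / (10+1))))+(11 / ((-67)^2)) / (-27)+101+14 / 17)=-4908555595 / 47390373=-103.58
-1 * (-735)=735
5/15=1/3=0.33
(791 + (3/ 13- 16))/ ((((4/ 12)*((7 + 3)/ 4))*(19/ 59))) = 3567612/ 1235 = 2888.75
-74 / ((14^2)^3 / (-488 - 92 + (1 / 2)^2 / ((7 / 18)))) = 300107 / 52706752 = 0.01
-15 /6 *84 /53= -210 /53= -3.96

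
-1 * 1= -1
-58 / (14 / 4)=-116 / 7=-16.57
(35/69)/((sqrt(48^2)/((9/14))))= 5/736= 0.01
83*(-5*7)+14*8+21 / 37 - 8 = -103616 / 37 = -2800.43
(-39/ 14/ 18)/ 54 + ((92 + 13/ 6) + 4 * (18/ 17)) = 7587751/ 77112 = 98.40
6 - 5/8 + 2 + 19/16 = 137/16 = 8.56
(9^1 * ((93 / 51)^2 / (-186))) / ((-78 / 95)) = 2945 / 15028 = 0.20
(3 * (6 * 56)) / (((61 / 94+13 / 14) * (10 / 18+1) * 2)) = 35532 / 173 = 205.39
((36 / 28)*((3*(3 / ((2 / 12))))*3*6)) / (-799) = -8748 / 5593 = -1.56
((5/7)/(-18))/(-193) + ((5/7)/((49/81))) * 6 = 8442065/1191582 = 7.08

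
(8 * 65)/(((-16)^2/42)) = 1365/16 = 85.31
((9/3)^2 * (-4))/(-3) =12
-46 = -46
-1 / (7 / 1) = -0.14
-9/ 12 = -3/ 4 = -0.75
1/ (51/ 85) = 5/ 3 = 1.67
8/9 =0.89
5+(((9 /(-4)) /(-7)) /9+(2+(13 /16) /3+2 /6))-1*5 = 887 /336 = 2.64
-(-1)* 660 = 660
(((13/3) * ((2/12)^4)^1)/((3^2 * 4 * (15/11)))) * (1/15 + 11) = 11869/15746400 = 0.00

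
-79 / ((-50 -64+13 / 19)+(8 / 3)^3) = 40527 / 48403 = 0.84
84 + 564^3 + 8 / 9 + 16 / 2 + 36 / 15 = 8073280768 / 45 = 179406239.29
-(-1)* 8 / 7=8 / 7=1.14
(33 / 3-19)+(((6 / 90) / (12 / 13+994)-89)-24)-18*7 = -47920457 / 194010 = -247.00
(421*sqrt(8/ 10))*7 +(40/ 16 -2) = 1/ 2 +5894*sqrt(5)/ 5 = 2636.38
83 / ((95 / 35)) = 30.58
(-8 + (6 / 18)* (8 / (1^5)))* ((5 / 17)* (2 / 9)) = -160 / 459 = -0.35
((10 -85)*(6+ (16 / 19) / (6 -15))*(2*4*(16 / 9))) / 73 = -3232000 / 37449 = -86.30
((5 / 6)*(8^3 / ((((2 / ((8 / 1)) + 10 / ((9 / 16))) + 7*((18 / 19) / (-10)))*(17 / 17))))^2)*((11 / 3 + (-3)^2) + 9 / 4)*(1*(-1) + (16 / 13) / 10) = -434497742438400 / 45848604997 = -9476.79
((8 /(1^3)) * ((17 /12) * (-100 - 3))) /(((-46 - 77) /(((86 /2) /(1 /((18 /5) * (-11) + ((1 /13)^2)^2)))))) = -851574822778 /52695045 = -16160.43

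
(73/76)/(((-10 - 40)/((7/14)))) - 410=-410.01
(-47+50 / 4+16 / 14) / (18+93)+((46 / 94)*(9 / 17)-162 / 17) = -9.57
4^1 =4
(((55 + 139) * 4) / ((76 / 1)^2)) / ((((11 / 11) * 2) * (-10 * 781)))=-97 / 11277640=-0.00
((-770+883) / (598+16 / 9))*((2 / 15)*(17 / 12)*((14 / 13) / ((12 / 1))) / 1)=13447 / 4210440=0.00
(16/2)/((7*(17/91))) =104/17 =6.12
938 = 938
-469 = -469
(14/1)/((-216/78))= -91/18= -5.06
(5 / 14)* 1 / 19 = 5 / 266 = 0.02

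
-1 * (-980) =980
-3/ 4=-0.75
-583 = -583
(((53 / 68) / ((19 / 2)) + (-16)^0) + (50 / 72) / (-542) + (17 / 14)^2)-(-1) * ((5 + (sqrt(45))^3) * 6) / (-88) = 7522079627 / 3396980664-405 * sqrt(5) / 44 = -18.37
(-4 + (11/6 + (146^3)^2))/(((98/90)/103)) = 12826224253245405/14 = 916158875231814.64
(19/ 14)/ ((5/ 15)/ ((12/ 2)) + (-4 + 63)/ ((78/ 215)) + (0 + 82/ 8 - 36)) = 4446/ 448595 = 0.01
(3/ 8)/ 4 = 0.09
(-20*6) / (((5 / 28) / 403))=-270816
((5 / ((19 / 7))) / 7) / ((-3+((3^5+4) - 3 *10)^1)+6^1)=1 / 836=0.00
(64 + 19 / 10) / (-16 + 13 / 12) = -3954 / 895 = -4.42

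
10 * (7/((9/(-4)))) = -280/9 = -31.11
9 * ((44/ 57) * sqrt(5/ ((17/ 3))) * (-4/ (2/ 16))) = -4224 * sqrt(255)/ 323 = -208.83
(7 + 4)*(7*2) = 154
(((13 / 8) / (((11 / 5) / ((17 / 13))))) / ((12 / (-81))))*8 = -52.16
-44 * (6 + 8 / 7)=-2200 / 7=-314.29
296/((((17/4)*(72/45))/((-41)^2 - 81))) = 1184000/17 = 69647.06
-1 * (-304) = 304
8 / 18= 4 / 9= 0.44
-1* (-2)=2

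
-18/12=-3/2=-1.50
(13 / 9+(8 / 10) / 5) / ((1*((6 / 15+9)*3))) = 361 / 6345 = 0.06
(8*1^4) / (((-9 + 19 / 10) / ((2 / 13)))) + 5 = 4455 / 923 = 4.83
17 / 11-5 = -38 / 11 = -3.45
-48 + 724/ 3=580/ 3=193.33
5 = 5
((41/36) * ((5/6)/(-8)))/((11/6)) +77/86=113153/136224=0.83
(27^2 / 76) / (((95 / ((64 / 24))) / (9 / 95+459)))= 21196404 / 171475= 123.61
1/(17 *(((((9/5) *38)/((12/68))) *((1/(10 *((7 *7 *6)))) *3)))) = 2450/16473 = 0.15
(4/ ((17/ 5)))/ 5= 4/ 17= 0.24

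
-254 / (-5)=254 / 5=50.80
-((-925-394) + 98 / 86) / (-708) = -14167 / 7611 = -1.86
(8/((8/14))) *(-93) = -1302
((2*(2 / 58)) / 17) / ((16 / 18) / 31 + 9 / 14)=7812 / 1293139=0.01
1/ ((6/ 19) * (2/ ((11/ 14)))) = 209/ 168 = 1.24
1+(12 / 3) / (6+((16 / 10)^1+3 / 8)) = 479 / 319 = 1.50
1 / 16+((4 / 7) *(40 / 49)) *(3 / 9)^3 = 11821 / 148176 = 0.08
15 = 15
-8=-8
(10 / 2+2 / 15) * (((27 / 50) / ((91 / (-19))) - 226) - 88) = -15721343 / 9750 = -1612.45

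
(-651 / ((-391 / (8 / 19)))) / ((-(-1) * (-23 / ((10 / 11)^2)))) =-520800 / 20674907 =-0.03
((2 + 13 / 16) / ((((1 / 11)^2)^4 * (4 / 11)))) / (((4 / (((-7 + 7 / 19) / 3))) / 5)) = -4581127812.49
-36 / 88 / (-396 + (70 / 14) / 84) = 378 / 365849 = 0.00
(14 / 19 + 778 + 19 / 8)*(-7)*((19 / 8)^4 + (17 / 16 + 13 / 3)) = -203469.78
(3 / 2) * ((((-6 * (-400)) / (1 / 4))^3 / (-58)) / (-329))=663552000000 / 9541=69547426.89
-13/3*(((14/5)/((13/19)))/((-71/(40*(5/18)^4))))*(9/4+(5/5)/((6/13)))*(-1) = -4405625/16769916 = -0.26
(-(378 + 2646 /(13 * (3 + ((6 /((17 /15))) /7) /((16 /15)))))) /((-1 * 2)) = 3311721 /15301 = 216.44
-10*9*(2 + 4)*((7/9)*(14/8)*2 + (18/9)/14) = -1547.14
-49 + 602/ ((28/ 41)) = 1665/ 2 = 832.50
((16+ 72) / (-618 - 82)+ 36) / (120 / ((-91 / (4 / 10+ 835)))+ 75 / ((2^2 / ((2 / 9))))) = -489684 / 14980325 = -0.03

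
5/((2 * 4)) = 5/8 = 0.62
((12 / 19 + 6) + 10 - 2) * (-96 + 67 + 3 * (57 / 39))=-88960 / 247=-360.16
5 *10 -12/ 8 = 97/ 2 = 48.50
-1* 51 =-51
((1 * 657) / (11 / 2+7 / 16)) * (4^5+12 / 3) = 10806336 / 95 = 113750.91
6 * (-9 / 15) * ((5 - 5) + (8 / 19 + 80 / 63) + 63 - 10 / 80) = -618283 / 2660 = -232.44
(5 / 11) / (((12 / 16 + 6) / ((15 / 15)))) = 20 / 297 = 0.07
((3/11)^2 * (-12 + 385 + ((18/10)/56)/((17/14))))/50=0.55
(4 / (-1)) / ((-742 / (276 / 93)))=184 / 11501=0.02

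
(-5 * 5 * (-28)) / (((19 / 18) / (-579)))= -7295400 / 19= -383968.42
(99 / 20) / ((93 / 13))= 429 / 620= 0.69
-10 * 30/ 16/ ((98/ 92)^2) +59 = 101984/ 2401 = 42.48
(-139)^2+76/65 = 1255941/65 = 19322.17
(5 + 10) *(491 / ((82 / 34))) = 125205 / 41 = 3053.78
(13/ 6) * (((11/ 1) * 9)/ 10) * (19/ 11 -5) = -70.20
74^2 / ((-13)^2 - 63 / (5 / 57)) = -13690 / 1373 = -9.97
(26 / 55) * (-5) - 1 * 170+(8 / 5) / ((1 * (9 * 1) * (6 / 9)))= -28396 / 165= -172.10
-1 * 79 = -79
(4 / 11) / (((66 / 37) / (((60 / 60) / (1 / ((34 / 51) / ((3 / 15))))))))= 740 / 1089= 0.68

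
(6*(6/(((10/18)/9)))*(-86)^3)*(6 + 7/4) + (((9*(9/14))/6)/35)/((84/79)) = -78885771736761/27440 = -2874845908.77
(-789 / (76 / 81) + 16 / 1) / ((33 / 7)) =-438851 / 2508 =-174.98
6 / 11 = 0.55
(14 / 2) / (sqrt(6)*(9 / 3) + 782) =0.01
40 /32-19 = -71 /4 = -17.75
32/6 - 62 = -170/3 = -56.67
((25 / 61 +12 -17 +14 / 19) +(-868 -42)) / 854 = -75654 / 70699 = -1.07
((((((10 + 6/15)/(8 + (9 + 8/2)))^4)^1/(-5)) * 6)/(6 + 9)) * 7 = -14623232/434109375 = -0.03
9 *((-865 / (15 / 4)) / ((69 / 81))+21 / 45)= -279777 / 115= -2432.84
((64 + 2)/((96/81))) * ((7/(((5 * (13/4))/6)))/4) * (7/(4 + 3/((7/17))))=916839/41080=22.32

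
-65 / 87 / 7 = -65 / 609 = -0.11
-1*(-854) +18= 872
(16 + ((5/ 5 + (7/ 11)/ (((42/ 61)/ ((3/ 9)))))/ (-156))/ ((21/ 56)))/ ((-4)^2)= 185069/ 185328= 1.00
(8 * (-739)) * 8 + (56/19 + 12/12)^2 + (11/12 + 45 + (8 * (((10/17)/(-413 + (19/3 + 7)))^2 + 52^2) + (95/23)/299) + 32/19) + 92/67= -21228963325634389476439/829274829991911732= -25599.43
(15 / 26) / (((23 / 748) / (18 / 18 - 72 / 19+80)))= 8229870 / 5681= 1448.67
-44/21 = -2.10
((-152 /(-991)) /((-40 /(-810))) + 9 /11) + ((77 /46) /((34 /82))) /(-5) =132843613 /42622910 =3.12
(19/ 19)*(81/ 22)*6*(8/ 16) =243/ 22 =11.05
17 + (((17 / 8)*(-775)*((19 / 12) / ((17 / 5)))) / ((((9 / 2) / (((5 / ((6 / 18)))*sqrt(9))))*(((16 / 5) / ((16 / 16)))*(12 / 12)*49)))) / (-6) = 5679089 / 225792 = 25.15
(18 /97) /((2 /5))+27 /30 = 1323 /970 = 1.36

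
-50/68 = -25/34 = -0.74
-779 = -779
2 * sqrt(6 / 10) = 2 * sqrt(15) / 5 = 1.55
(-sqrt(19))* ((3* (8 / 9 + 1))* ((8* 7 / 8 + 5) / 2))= -34* sqrt(19)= -148.20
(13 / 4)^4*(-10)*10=-714025 / 64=-11156.64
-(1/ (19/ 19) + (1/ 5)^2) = -26/ 25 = -1.04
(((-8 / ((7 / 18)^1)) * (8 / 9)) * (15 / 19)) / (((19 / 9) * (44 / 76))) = -17280 / 1463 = -11.81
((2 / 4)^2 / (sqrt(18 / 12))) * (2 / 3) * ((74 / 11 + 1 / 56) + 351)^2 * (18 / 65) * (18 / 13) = 437070398769 * sqrt(6) / 160320160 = 6677.88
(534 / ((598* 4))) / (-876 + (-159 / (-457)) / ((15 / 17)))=-610095 / 2392907764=-0.00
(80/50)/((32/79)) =79/20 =3.95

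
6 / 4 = 3 / 2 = 1.50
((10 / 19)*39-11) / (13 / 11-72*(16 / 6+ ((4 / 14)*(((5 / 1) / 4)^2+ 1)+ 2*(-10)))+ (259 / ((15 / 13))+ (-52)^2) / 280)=8362200 / 1059439943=0.01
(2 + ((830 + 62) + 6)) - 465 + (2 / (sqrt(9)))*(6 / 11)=4789 / 11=435.36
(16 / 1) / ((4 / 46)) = 184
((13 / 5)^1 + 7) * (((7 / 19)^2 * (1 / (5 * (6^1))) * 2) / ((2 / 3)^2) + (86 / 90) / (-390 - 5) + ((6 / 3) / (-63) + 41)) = 9818636468 / 24954125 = 393.47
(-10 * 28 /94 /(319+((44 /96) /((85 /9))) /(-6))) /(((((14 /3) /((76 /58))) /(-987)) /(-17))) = -553492800 /12581041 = -43.99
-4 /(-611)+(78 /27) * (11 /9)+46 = 2451656 /49491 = 49.54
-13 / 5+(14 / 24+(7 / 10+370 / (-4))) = -5629 / 60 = -93.82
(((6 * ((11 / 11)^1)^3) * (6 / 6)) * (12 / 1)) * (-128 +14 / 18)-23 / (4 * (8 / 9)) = -293327 / 32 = -9166.47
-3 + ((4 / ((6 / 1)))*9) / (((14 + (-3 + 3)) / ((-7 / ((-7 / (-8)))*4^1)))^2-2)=-2925 / 463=-6.32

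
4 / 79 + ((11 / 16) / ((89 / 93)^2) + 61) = 618763709 / 10012144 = 61.80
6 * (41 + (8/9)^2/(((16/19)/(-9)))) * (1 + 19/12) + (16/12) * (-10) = 8843/18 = 491.28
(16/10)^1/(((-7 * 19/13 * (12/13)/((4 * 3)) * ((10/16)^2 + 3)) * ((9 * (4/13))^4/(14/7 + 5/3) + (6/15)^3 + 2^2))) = -169903676800/5696114236337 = -0.03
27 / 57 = 9 / 19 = 0.47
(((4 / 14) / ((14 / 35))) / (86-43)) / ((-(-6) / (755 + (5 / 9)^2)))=21850 / 10449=2.09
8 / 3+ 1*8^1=32 / 3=10.67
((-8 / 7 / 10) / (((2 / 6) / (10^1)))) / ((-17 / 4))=96 / 119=0.81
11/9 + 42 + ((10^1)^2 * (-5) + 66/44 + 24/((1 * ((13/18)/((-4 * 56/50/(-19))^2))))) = -23939417231/52796250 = -453.43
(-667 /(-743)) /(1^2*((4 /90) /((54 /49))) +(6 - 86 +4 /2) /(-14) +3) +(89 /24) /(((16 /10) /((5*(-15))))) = -605054421185 /3482851136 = -173.72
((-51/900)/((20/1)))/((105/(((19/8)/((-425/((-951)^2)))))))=1909291/14000000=0.14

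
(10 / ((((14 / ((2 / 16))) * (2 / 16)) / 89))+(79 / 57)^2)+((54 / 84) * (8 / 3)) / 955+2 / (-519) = 246078685994 / 3757484745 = 65.49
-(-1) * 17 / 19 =17 / 19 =0.89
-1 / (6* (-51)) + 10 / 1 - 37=-8261 / 306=-27.00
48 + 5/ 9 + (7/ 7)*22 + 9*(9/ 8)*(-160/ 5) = -2281/ 9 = -253.44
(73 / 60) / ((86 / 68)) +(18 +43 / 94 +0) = 588701 / 30315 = 19.42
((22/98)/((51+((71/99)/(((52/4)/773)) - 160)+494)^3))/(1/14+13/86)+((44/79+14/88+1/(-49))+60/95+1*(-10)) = -78376452129642833353398359/9037066067697541419183176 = -8.67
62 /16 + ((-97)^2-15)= 75183 /8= 9397.88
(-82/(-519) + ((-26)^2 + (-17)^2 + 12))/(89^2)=507145/4110999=0.12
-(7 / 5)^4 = -2401 / 625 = -3.84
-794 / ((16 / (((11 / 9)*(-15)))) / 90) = 81881.25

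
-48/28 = -12/7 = -1.71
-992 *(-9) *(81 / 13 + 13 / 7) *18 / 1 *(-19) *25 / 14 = -28091059200 / 637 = -44098994.03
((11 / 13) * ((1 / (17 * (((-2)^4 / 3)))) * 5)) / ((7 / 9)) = 0.06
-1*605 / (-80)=121 / 16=7.56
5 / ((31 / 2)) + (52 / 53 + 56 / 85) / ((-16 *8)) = 1384343 / 4468960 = 0.31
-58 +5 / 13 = -749 / 13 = -57.62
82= 82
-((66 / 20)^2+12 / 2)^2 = -2852721 / 10000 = -285.27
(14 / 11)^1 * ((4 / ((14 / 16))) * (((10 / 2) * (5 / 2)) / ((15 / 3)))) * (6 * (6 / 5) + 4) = 1792 / 11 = 162.91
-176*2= -352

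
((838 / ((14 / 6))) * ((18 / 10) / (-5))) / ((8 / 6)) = -96.97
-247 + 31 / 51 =-12566 / 51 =-246.39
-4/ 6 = -2/ 3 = -0.67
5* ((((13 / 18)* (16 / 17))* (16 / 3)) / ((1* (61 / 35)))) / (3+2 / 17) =291200 / 87291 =3.34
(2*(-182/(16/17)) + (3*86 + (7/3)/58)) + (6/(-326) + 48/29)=-7208089/56724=-127.07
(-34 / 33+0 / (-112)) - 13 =-463 / 33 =-14.03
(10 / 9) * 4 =40 / 9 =4.44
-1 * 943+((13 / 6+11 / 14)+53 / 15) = -32778 / 35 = -936.51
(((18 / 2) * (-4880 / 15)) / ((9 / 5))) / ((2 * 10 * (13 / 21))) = -1708 / 13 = -131.38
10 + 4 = 14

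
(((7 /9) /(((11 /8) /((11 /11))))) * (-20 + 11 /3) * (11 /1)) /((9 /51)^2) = -793016 /243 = -3263.44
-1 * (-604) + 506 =1110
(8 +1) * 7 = 63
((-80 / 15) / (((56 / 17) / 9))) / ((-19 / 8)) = 816 / 133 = 6.14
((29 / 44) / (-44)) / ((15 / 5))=-29 / 5808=-0.00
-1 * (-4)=4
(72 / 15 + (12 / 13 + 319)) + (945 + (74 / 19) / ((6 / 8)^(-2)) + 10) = 12665309 / 9880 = 1281.91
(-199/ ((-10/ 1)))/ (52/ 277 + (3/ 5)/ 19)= 90.74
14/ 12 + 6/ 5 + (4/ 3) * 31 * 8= 9991/ 30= 333.03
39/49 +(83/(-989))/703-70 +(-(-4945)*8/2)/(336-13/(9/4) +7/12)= -3818106469136/405716800447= -9.41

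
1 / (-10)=-1 / 10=-0.10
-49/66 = -0.74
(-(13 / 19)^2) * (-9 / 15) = 507 / 1805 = 0.28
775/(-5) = -155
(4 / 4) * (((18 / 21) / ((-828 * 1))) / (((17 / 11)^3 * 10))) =-0.00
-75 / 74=-1.01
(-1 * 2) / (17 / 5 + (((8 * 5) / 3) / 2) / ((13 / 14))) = -390 / 2063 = -0.19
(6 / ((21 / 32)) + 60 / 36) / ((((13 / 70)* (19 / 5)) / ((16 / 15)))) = 36320 / 2223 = 16.34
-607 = -607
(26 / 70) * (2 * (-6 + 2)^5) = -26624 / 35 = -760.69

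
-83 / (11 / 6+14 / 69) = -11454 / 281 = -40.76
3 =3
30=30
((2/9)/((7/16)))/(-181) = -0.00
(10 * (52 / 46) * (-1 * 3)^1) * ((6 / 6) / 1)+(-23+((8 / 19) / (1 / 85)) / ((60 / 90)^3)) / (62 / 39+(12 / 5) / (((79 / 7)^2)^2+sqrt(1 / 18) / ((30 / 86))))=18914351846597298 * sqrt(2) / 112209485084072303184347+71215008632768234711022663 / 2580818156933662973239981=27.59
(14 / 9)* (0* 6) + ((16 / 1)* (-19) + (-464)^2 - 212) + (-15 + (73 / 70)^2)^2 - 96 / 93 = 214972.52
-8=-8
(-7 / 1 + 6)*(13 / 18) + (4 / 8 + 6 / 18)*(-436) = -6553 / 18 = -364.06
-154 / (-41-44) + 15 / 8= 2507 / 680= 3.69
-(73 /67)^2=-5329 /4489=-1.19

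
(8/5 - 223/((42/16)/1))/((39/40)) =-70016/819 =-85.49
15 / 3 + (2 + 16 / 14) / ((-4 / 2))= 24 / 7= 3.43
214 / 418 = 107 / 209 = 0.51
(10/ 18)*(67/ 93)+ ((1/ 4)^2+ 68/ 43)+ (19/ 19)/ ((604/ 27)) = 181633205/ 86954256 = 2.09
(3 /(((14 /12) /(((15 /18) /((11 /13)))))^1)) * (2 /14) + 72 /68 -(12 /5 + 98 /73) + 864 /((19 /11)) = 31638536873 /63545405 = 497.89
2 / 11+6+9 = 167 / 11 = 15.18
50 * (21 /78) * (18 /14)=225 /13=17.31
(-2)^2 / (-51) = -0.08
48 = 48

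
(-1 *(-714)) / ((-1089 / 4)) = -952 / 363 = -2.62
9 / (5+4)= 1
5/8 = 0.62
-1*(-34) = 34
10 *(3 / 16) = 15 / 8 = 1.88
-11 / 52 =-0.21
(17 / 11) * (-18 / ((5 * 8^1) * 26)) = -153 / 5720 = -0.03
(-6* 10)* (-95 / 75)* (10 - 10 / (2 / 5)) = -1140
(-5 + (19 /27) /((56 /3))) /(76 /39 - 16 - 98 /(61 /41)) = 1983293 /31941840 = 0.06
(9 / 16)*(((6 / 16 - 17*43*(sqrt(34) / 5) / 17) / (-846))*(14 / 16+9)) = -237 / 96256+3397*sqrt(34) / 60160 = 0.33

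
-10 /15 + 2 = 4 /3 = 1.33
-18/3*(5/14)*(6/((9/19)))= -190/7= -27.14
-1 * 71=-71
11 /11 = 1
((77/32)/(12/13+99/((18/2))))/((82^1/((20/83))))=1001/1687888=0.00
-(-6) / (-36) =-1 / 6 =-0.17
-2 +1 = -1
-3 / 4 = -0.75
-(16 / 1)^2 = -256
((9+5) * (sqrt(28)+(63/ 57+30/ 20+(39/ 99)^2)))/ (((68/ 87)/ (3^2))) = 69567897/ 156332+5481 * sqrt(7)/ 17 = 1298.02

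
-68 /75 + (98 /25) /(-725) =-49594 /54375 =-0.91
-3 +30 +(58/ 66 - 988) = -31684/ 33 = -960.12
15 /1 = 15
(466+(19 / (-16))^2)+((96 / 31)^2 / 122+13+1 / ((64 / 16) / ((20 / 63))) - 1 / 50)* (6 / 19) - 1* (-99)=85409591482387 / 149694585600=570.56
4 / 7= 0.57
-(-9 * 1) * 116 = 1044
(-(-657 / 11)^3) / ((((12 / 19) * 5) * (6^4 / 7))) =155217783 / 425920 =364.43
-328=-328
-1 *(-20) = 20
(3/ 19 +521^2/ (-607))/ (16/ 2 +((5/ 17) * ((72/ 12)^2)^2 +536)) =-43822243/ 90695512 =-0.48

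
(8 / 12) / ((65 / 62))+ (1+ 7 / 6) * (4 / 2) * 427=120313 / 65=1850.97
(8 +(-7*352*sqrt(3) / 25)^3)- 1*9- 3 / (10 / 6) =-44879020032*sqrt(3) / 15625- 14 / 5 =-4974898.34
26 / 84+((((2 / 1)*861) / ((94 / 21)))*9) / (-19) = -6823009 / 37506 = -181.92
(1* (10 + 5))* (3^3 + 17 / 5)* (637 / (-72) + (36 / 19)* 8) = 8633 / 3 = 2877.67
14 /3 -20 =-46 /3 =-15.33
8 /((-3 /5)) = -40 /3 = -13.33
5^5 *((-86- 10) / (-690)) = 10000 / 23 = 434.78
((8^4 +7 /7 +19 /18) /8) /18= 73765 /2592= 28.46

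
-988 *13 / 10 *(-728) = 4675216 / 5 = 935043.20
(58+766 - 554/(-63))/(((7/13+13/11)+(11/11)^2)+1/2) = 15005276/58023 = 258.61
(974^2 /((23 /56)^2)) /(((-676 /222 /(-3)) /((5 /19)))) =2476727406720 /1698619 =1458082.95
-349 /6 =-58.17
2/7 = 0.29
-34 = -34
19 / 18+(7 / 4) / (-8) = 241 / 288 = 0.84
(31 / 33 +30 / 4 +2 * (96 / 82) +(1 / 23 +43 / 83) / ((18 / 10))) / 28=171908491 / 433923336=0.40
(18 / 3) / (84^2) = 1 / 1176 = 0.00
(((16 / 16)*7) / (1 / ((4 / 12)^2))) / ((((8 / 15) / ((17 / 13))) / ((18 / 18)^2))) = 595 / 312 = 1.91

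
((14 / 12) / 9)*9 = 1.17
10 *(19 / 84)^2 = 1805 / 3528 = 0.51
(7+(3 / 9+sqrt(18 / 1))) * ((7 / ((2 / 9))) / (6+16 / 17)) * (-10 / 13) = -40.41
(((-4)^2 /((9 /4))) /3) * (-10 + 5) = -11.85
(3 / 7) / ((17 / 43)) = 129 / 119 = 1.08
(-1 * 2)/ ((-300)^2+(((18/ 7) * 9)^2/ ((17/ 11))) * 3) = -833/ 37918026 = -0.00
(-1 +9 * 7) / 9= 62 / 9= 6.89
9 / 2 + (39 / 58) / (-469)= 61185 / 13601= 4.50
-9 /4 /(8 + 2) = -0.22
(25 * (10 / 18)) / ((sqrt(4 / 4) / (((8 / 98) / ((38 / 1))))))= 250 / 8379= 0.03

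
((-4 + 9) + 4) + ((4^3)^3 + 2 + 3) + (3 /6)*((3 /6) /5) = 5243161 /20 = 262158.05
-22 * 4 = -88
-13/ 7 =-1.86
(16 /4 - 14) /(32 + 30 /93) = -155 /501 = -0.31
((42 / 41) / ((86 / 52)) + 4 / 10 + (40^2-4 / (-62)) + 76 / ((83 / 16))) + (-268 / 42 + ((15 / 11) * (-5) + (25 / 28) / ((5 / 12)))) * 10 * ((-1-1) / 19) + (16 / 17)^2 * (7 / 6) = 15615899533795676 / 9589683452965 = 1628.41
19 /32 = 0.59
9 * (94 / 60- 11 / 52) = 3171 / 260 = 12.20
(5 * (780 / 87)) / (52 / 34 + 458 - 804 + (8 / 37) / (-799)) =-9607975 / 73831042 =-0.13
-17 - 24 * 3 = -89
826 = 826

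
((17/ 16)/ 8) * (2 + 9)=187/ 128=1.46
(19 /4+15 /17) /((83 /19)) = 7277 /5644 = 1.29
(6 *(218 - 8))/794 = 630/397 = 1.59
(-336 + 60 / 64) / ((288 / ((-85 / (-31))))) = -151895 / 47616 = -3.19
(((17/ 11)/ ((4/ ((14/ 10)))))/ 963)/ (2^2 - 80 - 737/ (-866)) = -7361/ 984831210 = -0.00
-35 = -35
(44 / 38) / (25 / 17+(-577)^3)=-187 / 31024155092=-0.00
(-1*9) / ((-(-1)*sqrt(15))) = -3*sqrt(15) / 5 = -2.32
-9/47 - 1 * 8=-385/47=-8.19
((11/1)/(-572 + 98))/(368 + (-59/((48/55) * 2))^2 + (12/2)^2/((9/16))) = -16896/1146395623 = -0.00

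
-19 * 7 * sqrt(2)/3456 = -133 * sqrt(2)/3456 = -0.05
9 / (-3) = -3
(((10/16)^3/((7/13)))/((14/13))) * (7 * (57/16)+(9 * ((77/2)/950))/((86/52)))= 10.59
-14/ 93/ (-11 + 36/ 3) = -14/ 93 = -0.15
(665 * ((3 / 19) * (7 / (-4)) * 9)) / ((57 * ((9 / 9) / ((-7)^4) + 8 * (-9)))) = 5294205 / 13138196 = 0.40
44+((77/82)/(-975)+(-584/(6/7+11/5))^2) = 33442872730627/915347550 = 36535.71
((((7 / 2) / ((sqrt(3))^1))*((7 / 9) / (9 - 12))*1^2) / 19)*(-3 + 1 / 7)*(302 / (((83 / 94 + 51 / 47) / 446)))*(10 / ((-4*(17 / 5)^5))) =-1384802125000*sqrt(3) / 80850917151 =-29.67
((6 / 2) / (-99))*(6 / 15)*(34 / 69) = -68 / 11385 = -0.01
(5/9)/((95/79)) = 79/171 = 0.46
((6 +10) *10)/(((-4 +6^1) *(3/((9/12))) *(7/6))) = 120/7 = 17.14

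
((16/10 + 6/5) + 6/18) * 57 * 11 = 9823/5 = 1964.60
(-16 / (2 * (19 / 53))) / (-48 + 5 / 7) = 2968 / 6289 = 0.47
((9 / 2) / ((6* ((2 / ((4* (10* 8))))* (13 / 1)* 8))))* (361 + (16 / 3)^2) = 17525 / 39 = 449.36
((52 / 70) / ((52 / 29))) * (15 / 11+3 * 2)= 2349 / 770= 3.05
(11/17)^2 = 121/289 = 0.42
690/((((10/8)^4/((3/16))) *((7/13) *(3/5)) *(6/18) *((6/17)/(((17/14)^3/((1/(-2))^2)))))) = 599346696/60025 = 9984.95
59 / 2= 29.50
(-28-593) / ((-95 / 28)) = 17388 / 95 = 183.03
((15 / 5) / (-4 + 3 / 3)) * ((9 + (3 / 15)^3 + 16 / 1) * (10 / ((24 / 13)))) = -6773 / 50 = -135.46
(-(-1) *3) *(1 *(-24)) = -72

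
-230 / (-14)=115 / 7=16.43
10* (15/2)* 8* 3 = 1800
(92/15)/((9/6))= 184/45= 4.09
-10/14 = -5/7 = -0.71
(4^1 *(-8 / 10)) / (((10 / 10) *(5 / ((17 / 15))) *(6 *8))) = -17 / 1125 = -0.02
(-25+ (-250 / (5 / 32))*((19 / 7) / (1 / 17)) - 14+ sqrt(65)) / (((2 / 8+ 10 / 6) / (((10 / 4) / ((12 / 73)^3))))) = -1005750936205 / 46368+ 1945085*sqrt(65) / 6624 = -21688258.36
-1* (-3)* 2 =6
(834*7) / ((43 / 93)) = 542934 / 43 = 12626.37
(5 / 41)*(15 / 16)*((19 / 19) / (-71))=-75 / 46576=-0.00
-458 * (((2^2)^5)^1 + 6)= -471740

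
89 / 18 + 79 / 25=3647 / 450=8.10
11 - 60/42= 67/7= 9.57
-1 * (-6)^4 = -1296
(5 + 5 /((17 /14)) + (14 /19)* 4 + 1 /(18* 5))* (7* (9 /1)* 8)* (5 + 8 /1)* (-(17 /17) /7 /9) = -18254756 /14535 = -1255.92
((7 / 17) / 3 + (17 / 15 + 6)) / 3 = 206 / 85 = 2.42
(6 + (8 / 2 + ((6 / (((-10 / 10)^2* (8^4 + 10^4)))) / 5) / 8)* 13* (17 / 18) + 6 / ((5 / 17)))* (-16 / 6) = -383186327 / 1902960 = -201.36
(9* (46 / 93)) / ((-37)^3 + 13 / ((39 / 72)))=-138 / 1569499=-0.00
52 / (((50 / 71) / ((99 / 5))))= 182754 / 125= 1462.03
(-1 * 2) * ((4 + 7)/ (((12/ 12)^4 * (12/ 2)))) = -11/ 3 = -3.67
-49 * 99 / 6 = -1617 / 2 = -808.50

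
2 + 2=4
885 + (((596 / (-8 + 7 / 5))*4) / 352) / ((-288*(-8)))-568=530246423 / 1672704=317.00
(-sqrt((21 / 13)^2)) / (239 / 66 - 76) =1386 / 62101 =0.02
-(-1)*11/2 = 11/2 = 5.50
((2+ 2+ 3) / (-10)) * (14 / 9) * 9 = -49 / 5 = -9.80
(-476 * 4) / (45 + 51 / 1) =-119 / 6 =-19.83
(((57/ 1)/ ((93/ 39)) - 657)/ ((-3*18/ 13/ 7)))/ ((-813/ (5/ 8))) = -1488305/ 1814616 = -0.82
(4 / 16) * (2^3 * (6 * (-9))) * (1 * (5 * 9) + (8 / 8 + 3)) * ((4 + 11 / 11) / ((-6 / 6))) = 26460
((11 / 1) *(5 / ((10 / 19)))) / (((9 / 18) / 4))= 836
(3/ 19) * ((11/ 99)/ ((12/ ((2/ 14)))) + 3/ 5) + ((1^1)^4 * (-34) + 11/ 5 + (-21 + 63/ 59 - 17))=-96947381/ 1412460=-68.64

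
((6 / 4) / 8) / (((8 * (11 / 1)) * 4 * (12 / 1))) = 1 / 22528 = 0.00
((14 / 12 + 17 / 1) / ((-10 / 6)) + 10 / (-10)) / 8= -119 / 80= -1.49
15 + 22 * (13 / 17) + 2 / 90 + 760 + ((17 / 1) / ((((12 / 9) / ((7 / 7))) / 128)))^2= 2038125122 / 765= 2664215.85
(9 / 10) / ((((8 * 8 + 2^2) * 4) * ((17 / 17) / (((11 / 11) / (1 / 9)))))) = 81 / 2720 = 0.03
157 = 157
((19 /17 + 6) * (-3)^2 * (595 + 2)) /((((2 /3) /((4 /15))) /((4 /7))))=5201064 /595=8741.28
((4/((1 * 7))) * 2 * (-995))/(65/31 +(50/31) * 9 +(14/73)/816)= -7349499840/107372839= -68.45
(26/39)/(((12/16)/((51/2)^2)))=578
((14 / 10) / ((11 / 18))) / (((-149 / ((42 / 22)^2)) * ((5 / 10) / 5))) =-111132 / 198319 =-0.56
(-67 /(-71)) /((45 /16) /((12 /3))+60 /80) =4288 /6603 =0.65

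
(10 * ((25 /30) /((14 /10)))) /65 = 25 /273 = 0.09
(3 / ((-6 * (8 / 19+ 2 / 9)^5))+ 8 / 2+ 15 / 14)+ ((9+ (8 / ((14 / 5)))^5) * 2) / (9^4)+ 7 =26968886769960848323 / 3551842170815400000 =7.59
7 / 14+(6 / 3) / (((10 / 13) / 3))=83 / 10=8.30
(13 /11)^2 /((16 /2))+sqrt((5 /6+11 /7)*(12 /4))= 2.86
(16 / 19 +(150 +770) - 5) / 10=17401 / 190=91.58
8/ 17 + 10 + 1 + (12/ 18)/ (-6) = 1738/ 153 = 11.36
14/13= 1.08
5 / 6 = 0.83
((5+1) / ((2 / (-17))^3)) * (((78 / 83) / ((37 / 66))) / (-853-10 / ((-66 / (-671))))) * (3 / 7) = 170721837 / 61567408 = 2.77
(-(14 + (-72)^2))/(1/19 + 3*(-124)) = 98762/7067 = 13.98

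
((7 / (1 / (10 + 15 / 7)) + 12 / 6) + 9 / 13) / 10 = 114 / 13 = 8.77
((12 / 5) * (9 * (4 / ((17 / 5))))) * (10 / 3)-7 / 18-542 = -140051 / 306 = -457.68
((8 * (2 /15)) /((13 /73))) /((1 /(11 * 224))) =2877952 /195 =14758.73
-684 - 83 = -767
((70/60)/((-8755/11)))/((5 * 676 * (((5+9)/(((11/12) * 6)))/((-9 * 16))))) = 363/14795950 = 0.00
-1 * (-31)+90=121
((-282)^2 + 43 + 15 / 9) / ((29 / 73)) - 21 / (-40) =697023347 / 3480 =200294.07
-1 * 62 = -62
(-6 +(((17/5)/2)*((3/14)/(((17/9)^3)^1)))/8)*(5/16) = -1939893/1035776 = -1.87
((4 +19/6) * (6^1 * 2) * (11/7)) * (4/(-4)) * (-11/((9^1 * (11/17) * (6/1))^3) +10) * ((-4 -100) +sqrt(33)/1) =213008657186/1515591 -8192640661 * sqrt(33)/6062364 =132781.78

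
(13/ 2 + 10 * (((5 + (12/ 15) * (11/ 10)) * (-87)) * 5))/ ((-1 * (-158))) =-51143/ 316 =-161.84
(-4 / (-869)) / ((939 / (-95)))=-380 / 815991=-0.00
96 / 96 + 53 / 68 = 121 / 68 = 1.78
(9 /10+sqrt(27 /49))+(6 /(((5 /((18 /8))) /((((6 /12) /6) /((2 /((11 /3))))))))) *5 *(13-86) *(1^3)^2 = -148.92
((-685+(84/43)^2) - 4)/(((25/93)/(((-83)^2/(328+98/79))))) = -4274831645341/80154150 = -53332.63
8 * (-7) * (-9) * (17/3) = 2856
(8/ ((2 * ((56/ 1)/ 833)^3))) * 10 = 8425795/ 64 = 131653.05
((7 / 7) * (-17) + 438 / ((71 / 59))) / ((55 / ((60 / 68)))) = 73905 / 13277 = 5.57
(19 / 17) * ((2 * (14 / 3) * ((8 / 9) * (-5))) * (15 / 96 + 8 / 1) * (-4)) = 77140 / 51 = 1512.55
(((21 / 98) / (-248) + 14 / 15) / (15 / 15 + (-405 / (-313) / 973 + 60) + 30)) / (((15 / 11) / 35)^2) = 12526971684689 / 1855753813440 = 6.75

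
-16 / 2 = -8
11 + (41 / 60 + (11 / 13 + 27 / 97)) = 969041 / 75660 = 12.81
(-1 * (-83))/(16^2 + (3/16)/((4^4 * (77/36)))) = 6544384/20185115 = 0.32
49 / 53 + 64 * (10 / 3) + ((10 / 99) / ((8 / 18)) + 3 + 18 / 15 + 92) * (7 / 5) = 349.26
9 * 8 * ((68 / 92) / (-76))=-306 / 437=-0.70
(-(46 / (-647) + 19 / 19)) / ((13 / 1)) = -601 / 8411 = -0.07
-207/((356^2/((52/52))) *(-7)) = 207/887152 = 0.00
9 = 9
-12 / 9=-4 / 3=-1.33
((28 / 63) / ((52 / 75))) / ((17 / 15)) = 0.57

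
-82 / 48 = -41 / 24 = -1.71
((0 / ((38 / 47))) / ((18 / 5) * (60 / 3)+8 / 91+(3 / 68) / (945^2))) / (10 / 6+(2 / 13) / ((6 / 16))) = 0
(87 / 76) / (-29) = -3 / 76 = -0.04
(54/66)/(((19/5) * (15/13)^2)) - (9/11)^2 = -5836/11495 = -0.51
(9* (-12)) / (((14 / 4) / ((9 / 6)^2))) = -486 / 7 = -69.43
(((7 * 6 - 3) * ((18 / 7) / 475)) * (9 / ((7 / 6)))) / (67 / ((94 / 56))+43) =197964 / 10078075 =0.02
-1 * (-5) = 5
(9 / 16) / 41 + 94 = 61673 / 656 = 94.01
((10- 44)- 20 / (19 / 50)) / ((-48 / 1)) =823 / 456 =1.80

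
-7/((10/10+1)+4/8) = -2.80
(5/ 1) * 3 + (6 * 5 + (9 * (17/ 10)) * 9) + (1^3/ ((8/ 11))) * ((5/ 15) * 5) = 22199/ 120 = 184.99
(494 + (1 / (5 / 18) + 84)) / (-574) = -1454 / 1435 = -1.01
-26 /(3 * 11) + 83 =2713 /33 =82.21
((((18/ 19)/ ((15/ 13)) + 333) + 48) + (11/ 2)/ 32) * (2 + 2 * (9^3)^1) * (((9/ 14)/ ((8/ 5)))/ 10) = 1525893669/ 68096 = 22407.98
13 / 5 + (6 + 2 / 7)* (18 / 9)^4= 3611 / 35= 103.17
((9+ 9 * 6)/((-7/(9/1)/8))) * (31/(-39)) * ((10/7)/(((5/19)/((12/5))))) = 3053376/455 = 6710.72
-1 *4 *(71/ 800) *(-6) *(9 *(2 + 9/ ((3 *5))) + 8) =33441/ 500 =66.88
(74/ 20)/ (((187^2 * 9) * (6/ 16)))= 148/ 4720815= 0.00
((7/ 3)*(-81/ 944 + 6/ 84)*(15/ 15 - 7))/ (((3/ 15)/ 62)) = 14725/ 236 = 62.39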